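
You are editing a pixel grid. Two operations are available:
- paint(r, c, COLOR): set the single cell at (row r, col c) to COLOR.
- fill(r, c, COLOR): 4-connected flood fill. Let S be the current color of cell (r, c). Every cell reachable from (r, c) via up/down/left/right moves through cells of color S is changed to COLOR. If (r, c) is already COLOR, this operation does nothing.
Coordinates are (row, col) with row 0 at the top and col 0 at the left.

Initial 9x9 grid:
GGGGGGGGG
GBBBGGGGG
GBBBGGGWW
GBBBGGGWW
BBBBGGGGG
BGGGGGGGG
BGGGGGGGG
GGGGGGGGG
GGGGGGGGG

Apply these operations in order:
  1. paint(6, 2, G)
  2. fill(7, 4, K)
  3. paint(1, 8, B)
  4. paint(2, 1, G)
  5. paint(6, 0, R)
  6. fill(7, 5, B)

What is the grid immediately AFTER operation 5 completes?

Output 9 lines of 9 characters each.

After op 1 paint(6,2,G):
GGGGGGGGG
GBBBGGGGG
GBBBGGGWW
GBBBGGGWW
BBBBGGGGG
BGGGGGGGG
BGGGGGGGG
GGGGGGGGG
GGGGGGGGG
After op 2 fill(7,4,K) [62 cells changed]:
KKKKKKKKK
KBBBKKKKK
KBBBKKKWW
KBBBKKKWW
BBBBKKKKK
BKKKKKKKK
BKKKKKKKK
KKKKKKKKK
KKKKKKKKK
After op 3 paint(1,8,B):
KKKKKKKKK
KBBBKKKKB
KBBBKKKWW
KBBBKKKWW
BBBBKKKKK
BKKKKKKKK
BKKKKKKKK
KKKKKKKKK
KKKKKKKKK
After op 4 paint(2,1,G):
KKKKKKKKK
KBBBKKKKB
KGBBKKKWW
KBBBKKKWW
BBBBKKKKK
BKKKKKKKK
BKKKKKKKK
KKKKKKKKK
KKKKKKKKK
After op 5 paint(6,0,R):
KKKKKKKKK
KBBBKKKKB
KGBBKKKWW
KBBBKKKWW
BBBBKKKKK
BKKKKKKKK
RKKKKKKKK
KKKKKKKKK
KKKKKKKKK

Answer: KKKKKKKKK
KBBBKKKKB
KGBBKKKWW
KBBBKKKWW
BBBBKKKKK
BKKKKKKKK
RKKKKKKKK
KKKKKKKKK
KKKKKKKKK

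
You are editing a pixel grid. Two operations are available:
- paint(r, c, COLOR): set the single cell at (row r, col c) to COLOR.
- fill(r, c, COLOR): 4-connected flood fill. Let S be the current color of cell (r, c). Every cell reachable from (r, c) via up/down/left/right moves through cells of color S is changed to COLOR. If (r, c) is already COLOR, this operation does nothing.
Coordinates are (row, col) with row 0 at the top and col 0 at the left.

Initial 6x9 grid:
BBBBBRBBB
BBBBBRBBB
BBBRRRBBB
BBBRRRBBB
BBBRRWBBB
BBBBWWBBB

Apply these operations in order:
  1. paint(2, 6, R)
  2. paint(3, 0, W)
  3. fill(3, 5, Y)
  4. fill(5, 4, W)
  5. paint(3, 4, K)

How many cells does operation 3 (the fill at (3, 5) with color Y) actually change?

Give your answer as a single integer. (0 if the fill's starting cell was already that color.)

After op 1 paint(2,6,R):
BBBBBRBBB
BBBBBRBBB
BBBRRRRBB
BBBRRRBBB
BBBRRWBBB
BBBBWWBBB
After op 2 paint(3,0,W):
BBBBBRBBB
BBBBBRBBB
BBBRRRRBB
WBBRRRBBB
BBBRRWBBB
BBBBWWBBB
After op 3 fill(3,5,Y) [11 cells changed]:
BBBBBYBBB
BBBBBYBBB
BBBYYYYBB
WBBYYYBBB
BBBYYWBBB
BBBBWWBBB

Answer: 11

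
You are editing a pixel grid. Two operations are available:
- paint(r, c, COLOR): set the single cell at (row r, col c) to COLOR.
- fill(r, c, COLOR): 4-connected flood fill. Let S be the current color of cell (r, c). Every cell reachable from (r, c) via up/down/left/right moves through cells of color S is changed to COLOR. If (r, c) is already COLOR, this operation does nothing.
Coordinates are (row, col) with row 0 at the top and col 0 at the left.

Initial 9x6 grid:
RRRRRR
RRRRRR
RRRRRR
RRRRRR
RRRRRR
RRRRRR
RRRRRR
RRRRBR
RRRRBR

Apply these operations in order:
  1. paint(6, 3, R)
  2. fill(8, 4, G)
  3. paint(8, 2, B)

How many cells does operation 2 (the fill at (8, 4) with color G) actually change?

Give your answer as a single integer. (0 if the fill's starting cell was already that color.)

Answer: 2

Derivation:
After op 1 paint(6,3,R):
RRRRRR
RRRRRR
RRRRRR
RRRRRR
RRRRRR
RRRRRR
RRRRRR
RRRRBR
RRRRBR
After op 2 fill(8,4,G) [2 cells changed]:
RRRRRR
RRRRRR
RRRRRR
RRRRRR
RRRRRR
RRRRRR
RRRRRR
RRRRGR
RRRRGR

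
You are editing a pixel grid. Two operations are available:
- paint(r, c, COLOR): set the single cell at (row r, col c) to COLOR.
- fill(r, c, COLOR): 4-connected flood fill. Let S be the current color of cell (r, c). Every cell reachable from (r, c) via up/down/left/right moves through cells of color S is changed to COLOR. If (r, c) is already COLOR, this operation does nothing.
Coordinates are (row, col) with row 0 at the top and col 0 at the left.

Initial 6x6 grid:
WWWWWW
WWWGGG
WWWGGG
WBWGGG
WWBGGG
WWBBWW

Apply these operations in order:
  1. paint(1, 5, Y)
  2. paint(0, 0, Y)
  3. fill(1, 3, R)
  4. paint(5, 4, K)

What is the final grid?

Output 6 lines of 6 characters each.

After op 1 paint(1,5,Y):
WWWWWW
WWWGGY
WWWGGG
WBWGGG
WWBGGG
WWBBWW
After op 2 paint(0,0,Y):
YWWWWW
WWWGGY
WWWGGG
WBWGGG
WWBGGG
WWBBWW
After op 3 fill(1,3,R) [11 cells changed]:
YWWWWW
WWWRRY
WWWRRR
WBWRRR
WWBRRR
WWBBWW
After op 4 paint(5,4,K):
YWWWWW
WWWRRY
WWWRRR
WBWRRR
WWBRRR
WWBBKW

Answer: YWWWWW
WWWRRY
WWWRRR
WBWRRR
WWBRRR
WWBBKW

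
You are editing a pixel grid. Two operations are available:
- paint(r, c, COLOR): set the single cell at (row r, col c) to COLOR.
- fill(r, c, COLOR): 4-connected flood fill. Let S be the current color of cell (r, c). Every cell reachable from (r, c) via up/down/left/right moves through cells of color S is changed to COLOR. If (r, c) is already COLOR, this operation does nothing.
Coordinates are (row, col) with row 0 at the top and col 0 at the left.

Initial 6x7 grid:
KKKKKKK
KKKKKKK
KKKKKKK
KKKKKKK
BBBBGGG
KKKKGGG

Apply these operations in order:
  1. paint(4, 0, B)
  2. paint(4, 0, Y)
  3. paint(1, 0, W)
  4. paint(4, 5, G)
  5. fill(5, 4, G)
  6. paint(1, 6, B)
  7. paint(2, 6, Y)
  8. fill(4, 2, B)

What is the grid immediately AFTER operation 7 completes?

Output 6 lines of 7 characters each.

After op 1 paint(4,0,B):
KKKKKKK
KKKKKKK
KKKKKKK
KKKKKKK
BBBBGGG
KKKKGGG
After op 2 paint(4,0,Y):
KKKKKKK
KKKKKKK
KKKKKKK
KKKKKKK
YBBBGGG
KKKKGGG
After op 3 paint(1,0,W):
KKKKKKK
WKKKKKK
KKKKKKK
KKKKKKK
YBBBGGG
KKKKGGG
After op 4 paint(4,5,G):
KKKKKKK
WKKKKKK
KKKKKKK
KKKKKKK
YBBBGGG
KKKKGGG
After op 5 fill(5,4,G) [0 cells changed]:
KKKKKKK
WKKKKKK
KKKKKKK
KKKKKKK
YBBBGGG
KKKKGGG
After op 6 paint(1,6,B):
KKKKKKK
WKKKKKB
KKKKKKK
KKKKKKK
YBBBGGG
KKKKGGG
After op 7 paint(2,6,Y):
KKKKKKK
WKKKKKB
KKKKKKY
KKKKKKK
YBBBGGG
KKKKGGG

Answer: KKKKKKK
WKKKKKB
KKKKKKY
KKKKKKK
YBBBGGG
KKKKGGG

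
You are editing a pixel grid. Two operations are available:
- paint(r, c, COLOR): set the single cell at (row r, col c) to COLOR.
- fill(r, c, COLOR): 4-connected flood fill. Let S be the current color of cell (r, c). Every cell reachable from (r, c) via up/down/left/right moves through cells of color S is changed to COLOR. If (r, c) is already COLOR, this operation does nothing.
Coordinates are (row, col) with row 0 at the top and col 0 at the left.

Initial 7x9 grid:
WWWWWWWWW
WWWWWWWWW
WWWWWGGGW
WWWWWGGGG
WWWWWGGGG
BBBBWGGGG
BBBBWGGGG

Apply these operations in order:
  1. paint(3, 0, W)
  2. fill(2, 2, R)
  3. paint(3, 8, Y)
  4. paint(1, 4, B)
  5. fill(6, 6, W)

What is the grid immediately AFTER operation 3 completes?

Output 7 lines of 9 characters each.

After op 1 paint(3,0,W):
WWWWWWWWW
WWWWWWWWW
WWWWWGGGW
WWWWWGGGG
WWWWWGGGG
BBBBWGGGG
BBBBWGGGG
After op 2 fill(2,2,R) [36 cells changed]:
RRRRRRRRR
RRRRRRRRR
RRRRRGGGR
RRRRRGGGG
RRRRRGGGG
BBBBRGGGG
BBBBRGGGG
After op 3 paint(3,8,Y):
RRRRRRRRR
RRRRRRRRR
RRRRRGGGR
RRRRRGGGY
RRRRRGGGG
BBBBRGGGG
BBBBRGGGG

Answer: RRRRRRRRR
RRRRRRRRR
RRRRRGGGR
RRRRRGGGY
RRRRRGGGG
BBBBRGGGG
BBBBRGGGG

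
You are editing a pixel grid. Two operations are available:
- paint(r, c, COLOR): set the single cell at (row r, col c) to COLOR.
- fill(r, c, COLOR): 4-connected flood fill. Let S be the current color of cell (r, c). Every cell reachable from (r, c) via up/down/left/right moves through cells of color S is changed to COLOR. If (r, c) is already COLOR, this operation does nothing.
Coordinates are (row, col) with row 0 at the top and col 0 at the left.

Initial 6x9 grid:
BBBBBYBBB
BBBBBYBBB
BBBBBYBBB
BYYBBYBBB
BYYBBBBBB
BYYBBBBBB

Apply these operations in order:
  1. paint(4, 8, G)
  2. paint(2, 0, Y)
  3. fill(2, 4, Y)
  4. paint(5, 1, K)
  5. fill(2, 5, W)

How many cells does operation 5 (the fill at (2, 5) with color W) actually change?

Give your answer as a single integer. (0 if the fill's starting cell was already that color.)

After op 1 paint(4,8,G):
BBBBBYBBB
BBBBBYBBB
BBBBBYBBB
BYYBBYBBB
BYYBBBBBG
BYYBBBBBB
After op 2 paint(2,0,Y):
BBBBBYBBB
BBBBBYBBB
YBBBBYBBB
BYYBBYBBB
BYYBBBBBG
BYYBBBBBB
After op 3 fill(2,4,Y) [39 cells changed]:
YYYYYYYYY
YYYYYYYYY
YYYYYYYYY
BYYYYYYYY
BYYYYYYYG
BYYYYYYYY
After op 4 paint(5,1,K):
YYYYYYYYY
YYYYYYYYY
YYYYYYYYY
BYYYYYYYY
BYYYYYYYG
BKYYYYYYY
After op 5 fill(2,5,W) [49 cells changed]:
WWWWWWWWW
WWWWWWWWW
WWWWWWWWW
BWWWWWWWW
BWWWWWWWG
BKWWWWWWW

Answer: 49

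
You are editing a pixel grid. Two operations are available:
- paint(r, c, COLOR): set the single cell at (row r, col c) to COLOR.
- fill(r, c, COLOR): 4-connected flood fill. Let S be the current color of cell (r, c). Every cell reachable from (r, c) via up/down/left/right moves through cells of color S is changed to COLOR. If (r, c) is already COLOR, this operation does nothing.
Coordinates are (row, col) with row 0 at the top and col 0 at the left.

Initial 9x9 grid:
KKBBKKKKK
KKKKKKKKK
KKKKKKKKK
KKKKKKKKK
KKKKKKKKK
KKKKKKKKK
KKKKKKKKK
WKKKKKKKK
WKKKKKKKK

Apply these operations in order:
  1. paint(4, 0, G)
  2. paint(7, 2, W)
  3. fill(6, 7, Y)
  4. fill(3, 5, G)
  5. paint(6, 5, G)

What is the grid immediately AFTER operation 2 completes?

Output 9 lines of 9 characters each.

After op 1 paint(4,0,G):
KKBBKKKKK
KKKKKKKKK
KKKKKKKKK
KKKKKKKKK
GKKKKKKKK
KKKKKKKKK
KKKKKKKKK
WKKKKKKKK
WKKKKKKKK
After op 2 paint(7,2,W):
KKBBKKKKK
KKKKKKKKK
KKKKKKKKK
KKKKKKKKK
GKKKKKKKK
KKKKKKKKK
KKKKKKKKK
WKWKKKKKK
WKKKKKKKK

Answer: KKBBKKKKK
KKKKKKKKK
KKKKKKKKK
KKKKKKKKK
GKKKKKKKK
KKKKKKKKK
KKKKKKKKK
WKWKKKKKK
WKKKKKKKK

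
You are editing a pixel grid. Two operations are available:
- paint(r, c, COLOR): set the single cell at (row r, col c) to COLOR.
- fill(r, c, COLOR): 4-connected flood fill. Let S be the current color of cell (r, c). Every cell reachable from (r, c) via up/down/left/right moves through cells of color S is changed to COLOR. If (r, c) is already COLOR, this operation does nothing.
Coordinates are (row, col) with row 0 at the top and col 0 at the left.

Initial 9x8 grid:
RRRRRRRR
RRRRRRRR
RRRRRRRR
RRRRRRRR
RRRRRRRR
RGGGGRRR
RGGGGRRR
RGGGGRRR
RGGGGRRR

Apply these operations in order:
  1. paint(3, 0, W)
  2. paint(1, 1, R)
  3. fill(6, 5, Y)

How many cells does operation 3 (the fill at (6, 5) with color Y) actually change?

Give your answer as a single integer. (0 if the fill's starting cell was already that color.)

Answer: 55

Derivation:
After op 1 paint(3,0,W):
RRRRRRRR
RRRRRRRR
RRRRRRRR
WRRRRRRR
RRRRRRRR
RGGGGRRR
RGGGGRRR
RGGGGRRR
RGGGGRRR
After op 2 paint(1,1,R):
RRRRRRRR
RRRRRRRR
RRRRRRRR
WRRRRRRR
RRRRRRRR
RGGGGRRR
RGGGGRRR
RGGGGRRR
RGGGGRRR
After op 3 fill(6,5,Y) [55 cells changed]:
YYYYYYYY
YYYYYYYY
YYYYYYYY
WYYYYYYY
YYYYYYYY
YGGGGYYY
YGGGGYYY
YGGGGYYY
YGGGGYYY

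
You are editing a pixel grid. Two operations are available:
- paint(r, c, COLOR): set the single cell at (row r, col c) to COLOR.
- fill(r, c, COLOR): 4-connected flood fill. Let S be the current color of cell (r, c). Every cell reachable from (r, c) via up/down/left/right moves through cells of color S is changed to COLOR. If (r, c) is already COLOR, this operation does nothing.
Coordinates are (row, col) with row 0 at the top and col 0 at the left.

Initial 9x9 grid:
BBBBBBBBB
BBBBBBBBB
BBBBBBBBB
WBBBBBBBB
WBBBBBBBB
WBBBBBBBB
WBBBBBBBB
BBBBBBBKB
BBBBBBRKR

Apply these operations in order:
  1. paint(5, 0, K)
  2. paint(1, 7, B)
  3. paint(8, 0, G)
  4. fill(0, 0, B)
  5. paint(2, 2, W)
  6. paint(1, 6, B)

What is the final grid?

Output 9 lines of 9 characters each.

Answer: BBBBBBBBB
BBBBBBBBB
BBWBBBBBB
WBBBBBBBB
WBBBBBBBB
KBBBBBBBB
WBBBBBBBB
BBBBBBBKB
GBBBBBRKR

Derivation:
After op 1 paint(5,0,K):
BBBBBBBBB
BBBBBBBBB
BBBBBBBBB
WBBBBBBBB
WBBBBBBBB
KBBBBBBBB
WBBBBBBBB
BBBBBBBKB
BBBBBBRKR
After op 2 paint(1,7,B):
BBBBBBBBB
BBBBBBBBB
BBBBBBBBB
WBBBBBBBB
WBBBBBBBB
KBBBBBBBB
WBBBBBBBB
BBBBBBBKB
BBBBBBRKR
After op 3 paint(8,0,G):
BBBBBBBBB
BBBBBBBBB
BBBBBBBBB
WBBBBBBBB
WBBBBBBBB
KBBBBBBBB
WBBBBBBBB
BBBBBBBKB
GBBBBBRKR
After op 4 fill(0,0,B) [0 cells changed]:
BBBBBBBBB
BBBBBBBBB
BBBBBBBBB
WBBBBBBBB
WBBBBBBBB
KBBBBBBBB
WBBBBBBBB
BBBBBBBKB
GBBBBBRKR
After op 5 paint(2,2,W):
BBBBBBBBB
BBBBBBBBB
BBWBBBBBB
WBBBBBBBB
WBBBBBBBB
KBBBBBBBB
WBBBBBBBB
BBBBBBBKB
GBBBBBRKR
After op 6 paint(1,6,B):
BBBBBBBBB
BBBBBBBBB
BBWBBBBBB
WBBBBBBBB
WBBBBBBBB
KBBBBBBBB
WBBBBBBBB
BBBBBBBKB
GBBBBBRKR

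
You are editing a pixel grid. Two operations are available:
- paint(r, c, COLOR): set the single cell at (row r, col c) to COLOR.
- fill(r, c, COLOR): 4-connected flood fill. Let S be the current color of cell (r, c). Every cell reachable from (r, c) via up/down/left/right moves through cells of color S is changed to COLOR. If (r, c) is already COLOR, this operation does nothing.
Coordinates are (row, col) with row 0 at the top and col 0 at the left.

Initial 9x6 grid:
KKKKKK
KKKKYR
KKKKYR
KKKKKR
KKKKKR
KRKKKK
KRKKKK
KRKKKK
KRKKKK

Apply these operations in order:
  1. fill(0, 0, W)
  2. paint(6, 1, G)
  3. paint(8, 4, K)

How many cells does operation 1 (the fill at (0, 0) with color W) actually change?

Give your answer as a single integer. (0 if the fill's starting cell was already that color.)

After op 1 fill(0,0,W) [44 cells changed]:
WWWWWW
WWWWYR
WWWWYR
WWWWWR
WWWWWR
WRWWWW
WRWWWW
WRWWWW
WRWWWW

Answer: 44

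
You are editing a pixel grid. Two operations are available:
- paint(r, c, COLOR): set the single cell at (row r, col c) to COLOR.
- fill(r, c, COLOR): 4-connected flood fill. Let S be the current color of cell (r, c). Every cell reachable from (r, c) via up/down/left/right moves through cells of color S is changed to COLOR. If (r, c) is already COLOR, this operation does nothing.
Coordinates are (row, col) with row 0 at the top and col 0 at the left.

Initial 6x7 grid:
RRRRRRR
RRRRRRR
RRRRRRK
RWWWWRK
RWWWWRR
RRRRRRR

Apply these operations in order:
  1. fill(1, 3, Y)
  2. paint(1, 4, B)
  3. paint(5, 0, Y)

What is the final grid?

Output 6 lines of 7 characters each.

Answer: YYYYYYY
YYYYBYY
YYYYYYK
YWWWWYK
YWWWWYY
YYYYYYY

Derivation:
After op 1 fill(1,3,Y) [32 cells changed]:
YYYYYYY
YYYYYYY
YYYYYYK
YWWWWYK
YWWWWYY
YYYYYYY
After op 2 paint(1,4,B):
YYYYYYY
YYYYBYY
YYYYYYK
YWWWWYK
YWWWWYY
YYYYYYY
After op 3 paint(5,0,Y):
YYYYYYY
YYYYBYY
YYYYYYK
YWWWWYK
YWWWWYY
YYYYYYY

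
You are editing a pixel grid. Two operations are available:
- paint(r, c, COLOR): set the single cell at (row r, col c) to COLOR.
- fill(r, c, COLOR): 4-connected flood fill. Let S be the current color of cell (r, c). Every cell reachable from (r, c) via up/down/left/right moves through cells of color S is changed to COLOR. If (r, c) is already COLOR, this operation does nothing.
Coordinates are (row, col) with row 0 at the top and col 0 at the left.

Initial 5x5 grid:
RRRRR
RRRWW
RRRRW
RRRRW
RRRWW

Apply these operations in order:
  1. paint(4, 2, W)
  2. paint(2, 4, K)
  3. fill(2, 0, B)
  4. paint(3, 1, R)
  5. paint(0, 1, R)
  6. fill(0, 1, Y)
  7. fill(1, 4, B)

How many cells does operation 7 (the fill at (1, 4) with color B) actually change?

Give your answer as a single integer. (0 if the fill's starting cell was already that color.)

Answer: 2

Derivation:
After op 1 paint(4,2,W):
RRRRR
RRRWW
RRRRW
RRRRW
RRWWW
After op 2 paint(2,4,K):
RRRRR
RRRWW
RRRRK
RRRRW
RRWWW
After op 3 fill(2,0,B) [18 cells changed]:
BBBBB
BBBWW
BBBBK
BBBBW
BBWWW
After op 4 paint(3,1,R):
BBBBB
BBBWW
BBBBK
BRBBW
BBWWW
After op 5 paint(0,1,R):
BRBBB
BBBWW
BBBBK
BRBBW
BBWWW
After op 6 fill(0,1,Y) [1 cells changed]:
BYBBB
BBBWW
BBBBK
BRBBW
BBWWW
After op 7 fill(1,4,B) [2 cells changed]:
BYBBB
BBBBB
BBBBK
BRBBW
BBWWW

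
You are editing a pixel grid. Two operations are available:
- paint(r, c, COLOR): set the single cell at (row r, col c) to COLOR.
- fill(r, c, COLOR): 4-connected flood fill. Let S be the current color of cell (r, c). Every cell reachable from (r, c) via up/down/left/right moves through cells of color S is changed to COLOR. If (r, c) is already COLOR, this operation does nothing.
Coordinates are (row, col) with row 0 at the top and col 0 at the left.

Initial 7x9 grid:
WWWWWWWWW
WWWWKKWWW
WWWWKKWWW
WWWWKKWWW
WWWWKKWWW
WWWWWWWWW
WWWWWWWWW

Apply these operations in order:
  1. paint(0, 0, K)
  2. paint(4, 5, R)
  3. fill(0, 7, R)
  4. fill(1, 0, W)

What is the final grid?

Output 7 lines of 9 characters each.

After op 1 paint(0,0,K):
KWWWWWWWW
WWWWKKWWW
WWWWKKWWW
WWWWKKWWW
WWWWKKWWW
WWWWWWWWW
WWWWWWWWW
After op 2 paint(4,5,R):
KWWWWWWWW
WWWWKKWWW
WWWWKKWWW
WWWWKKWWW
WWWWKRWWW
WWWWWWWWW
WWWWWWWWW
After op 3 fill(0,7,R) [54 cells changed]:
KRRRRRRRR
RRRRKKRRR
RRRRKKRRR
RRRRKKRRR
RRRRKRRRR
RRRRRRRRR
RRRRRRRRR
After op 4 fill(1,0,W) [55 cells changed]:
KWWWWWWWW
WWWWKKWWW
WWWWKKWWW
WWWWKKWWW
WWWWKWWWW
WWWWWWWWW
WWWWWWWWW

Answer: KWWWWWWWW
WWWWKKWWW
WWWWKKWWW
WWWWKKWWW
WWWWKWWWW
WWWWWWWWW
WWWWWWWWW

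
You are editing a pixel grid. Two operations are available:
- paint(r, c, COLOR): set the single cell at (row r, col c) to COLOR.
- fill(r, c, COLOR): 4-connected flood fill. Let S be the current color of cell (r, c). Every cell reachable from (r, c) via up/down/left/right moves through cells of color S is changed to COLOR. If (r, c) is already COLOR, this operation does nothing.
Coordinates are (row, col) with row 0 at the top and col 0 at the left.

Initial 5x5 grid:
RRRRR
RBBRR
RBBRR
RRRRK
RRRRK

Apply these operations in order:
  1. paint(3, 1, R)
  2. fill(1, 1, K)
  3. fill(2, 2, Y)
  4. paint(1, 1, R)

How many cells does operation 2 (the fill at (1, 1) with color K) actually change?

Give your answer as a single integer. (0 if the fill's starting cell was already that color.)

After op 1 paint(3,1,R):
RRRRR
RBBRR
RBBRR
RRRRK
RRRRK
After op 2 fill(1,1,K) [4 cells changed]:
RRRRR
RKKRR
RKKRR
RRRRK
RRRRK

Answer: 4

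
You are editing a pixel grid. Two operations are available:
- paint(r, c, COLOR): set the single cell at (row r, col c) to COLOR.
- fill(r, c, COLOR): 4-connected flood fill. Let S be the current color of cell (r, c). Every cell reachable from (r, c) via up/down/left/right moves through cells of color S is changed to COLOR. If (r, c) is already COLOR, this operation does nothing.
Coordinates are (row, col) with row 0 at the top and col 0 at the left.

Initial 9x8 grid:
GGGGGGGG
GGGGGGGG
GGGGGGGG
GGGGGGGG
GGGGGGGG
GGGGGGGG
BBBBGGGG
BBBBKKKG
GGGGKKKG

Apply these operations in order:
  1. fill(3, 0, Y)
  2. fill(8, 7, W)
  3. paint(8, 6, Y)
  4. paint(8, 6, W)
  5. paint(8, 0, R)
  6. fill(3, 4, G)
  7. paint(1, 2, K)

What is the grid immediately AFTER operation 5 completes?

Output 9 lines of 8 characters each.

Answer: WWWWWWWW
WWWWWWWW
WWWWWWWW
WWWWWWWW
WWWWWWWW
WWWWWWWW
BBBBWWWW
BBBBKKKW
RGGGKKWW

Derivation:
After op 1 fill(3,0,Y) [54 cells changed]:
YYYYYYYY
YYYYYYYY
YYYYYYYY
YYYYYYYY
YYYYYYYY
YYYYYYYY
BBBBYYYY
BBBBKKKY
GGGGKKKY
After op 2 fill(8,7,W) [54 cells changed]:
WWWWWWWW
WWWWWWWW
WWWWWWWW
WWWWWWWW
WWWWWWWW
WWWWWWWW
BBBBWWWW
BBBBKKKW
GGGGKKKW
After op 3 paint(8,6,Y):
WWWWWWWW
WWWWWWWW
WWWWWWWW
WWWWWWWW
WWWWWWWW
WWWWWWWW
BBBBWWWW
BBBBKKKW
GGGGKKYW
After op 4 paint(8,6,W):
WWWWWWWW
WWWWWWWW
WWWWWWWW
WWWWWWWW
WWWWWWWW
WWWWWWWW
BBBBWWWW
BBBBKKKW
GGGGKKWW
After op 5 paint(8,0,R):
WWWWWWWW
WWWWWWWW
WWWWWWWW
WWWWWWWW
WWWWWWWW
WWWWWWWW
BBBBWWWW
BBBBKKKW
RGGGKKWW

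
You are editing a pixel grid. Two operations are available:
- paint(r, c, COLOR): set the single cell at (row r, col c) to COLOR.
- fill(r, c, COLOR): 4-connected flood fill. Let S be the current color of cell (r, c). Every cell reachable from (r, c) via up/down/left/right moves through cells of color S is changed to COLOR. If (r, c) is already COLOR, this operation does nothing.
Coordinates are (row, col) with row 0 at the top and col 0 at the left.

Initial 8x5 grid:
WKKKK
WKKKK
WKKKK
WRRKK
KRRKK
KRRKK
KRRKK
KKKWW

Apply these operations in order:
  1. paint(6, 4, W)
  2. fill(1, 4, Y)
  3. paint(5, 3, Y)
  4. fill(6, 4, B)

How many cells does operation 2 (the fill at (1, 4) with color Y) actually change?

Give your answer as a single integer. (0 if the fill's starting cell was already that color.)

Answer: 19

Derivation:
After op 1 paint(6,4,W):
WKKKK
WKKKK
WKKKK
WRRKK
KRRKK
KRRKK
KRRKW
KKKWW
After op 2 fill(1,4,Y) [19 cells changed]:
WYYYY
WYYYY
WYYYY
WRRYY
KRRYY
KRRYY
KRRYW
KKKWW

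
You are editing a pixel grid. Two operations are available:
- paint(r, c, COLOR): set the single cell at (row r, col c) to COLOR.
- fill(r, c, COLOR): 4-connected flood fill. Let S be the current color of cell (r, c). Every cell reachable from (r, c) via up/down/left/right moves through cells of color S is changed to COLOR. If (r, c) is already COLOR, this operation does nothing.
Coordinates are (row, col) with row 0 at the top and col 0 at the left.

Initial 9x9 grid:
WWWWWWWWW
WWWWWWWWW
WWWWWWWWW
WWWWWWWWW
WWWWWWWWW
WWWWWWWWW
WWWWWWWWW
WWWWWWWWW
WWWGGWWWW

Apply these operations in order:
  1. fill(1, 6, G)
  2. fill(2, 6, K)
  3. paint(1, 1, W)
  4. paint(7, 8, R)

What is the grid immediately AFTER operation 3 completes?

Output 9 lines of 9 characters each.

Answer: KKKKKKKKK
KWKKKKKKK
KKKKKKKKK
KKKKKKKKK
KKKKKKKKK
KKKKKKKKK
KKKKKKKKK
KKKKKKKKK
KKKKKKKKK

Derivation:
After op 1 fill(1,6,G) [79 cells changed]:
GGGGGGGGG
GGGGGGGGG
GGGGGGGGG
GGGGGGGGG
GGGGGGGGG
GGGGGGGGG
GGGGGGGGG
GGGGGGGGG
GGGGGGGGG
After op 2 fill(2,6,K) [81 cells changed]:
KKKKKKKKK
KKKKKKKKK
KKKKKKKKK
KKKKKKKKK
KKKKKKKKK
KKKKKKKKK
KKKKKKKKK
KKKKKKKKK
KKKKKKKKK
After op 3 paint(1,1,W):
KKKKKKKKK
KWKKKKKKK
KKKKKKKKK
KKKKKKKKK
KKKKKKKKK
KKKKKKKKK
KKKKKKKKK
KKKKKKKKK
KKKKKKKKK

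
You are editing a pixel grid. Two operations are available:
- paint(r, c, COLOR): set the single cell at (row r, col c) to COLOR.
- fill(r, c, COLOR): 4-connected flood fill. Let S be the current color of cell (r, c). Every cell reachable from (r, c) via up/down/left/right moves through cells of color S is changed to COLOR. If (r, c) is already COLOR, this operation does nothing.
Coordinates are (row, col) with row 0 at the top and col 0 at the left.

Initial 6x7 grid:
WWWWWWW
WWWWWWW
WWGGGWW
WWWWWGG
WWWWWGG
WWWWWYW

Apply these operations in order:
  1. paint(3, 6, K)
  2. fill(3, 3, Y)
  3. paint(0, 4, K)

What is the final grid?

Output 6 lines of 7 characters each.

After op 1 paint(3,6,K):
WWWWWWW
WWWWWWW
WWGGGWW
WWWWWGK
WWWWWGG
WWWWWYW
After op 2 fill(3,3,Y) [33 cells changed]:
YYYYYYY
YYYYYYY
YYGGGYY
YYYYYGK
YYYYYGG
YYYYYYW
After op 3 paint(0,4,K):
YYYYKYY
YYYYYYY
YYGGGYY
YYYYYGK
YYYYYGG
YYYYYYW

Answer: YYYYKYY
YYYYYYY
YYGGGYY
YYYYYGK
YYYYYGG
YYYYYYW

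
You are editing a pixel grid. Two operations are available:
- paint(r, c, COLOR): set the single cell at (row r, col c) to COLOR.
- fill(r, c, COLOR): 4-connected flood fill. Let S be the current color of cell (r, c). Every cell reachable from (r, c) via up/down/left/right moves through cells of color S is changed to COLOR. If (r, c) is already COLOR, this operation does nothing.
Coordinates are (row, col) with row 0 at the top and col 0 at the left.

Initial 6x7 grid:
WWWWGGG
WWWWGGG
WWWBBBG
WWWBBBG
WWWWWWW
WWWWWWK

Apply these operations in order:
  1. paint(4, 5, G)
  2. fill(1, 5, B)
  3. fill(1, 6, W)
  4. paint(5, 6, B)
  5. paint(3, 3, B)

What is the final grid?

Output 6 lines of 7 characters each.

Answer: WWWWWWW
WWWWWWW
WWWWWWW
WWWBWWW
WWWWWGW
WWWWWWB

Derivation:
After op 1 paint(4,5,G):
WWWWGGG
WWWWGGG
WWWBBBG
WWWBBBG
WWWWWGW
WWWWWWK
After op 2 fill(1,5,B) [8 cells changed]:
WWWWBBB
WWWWBBB
WWWBBBB
WWWBBBB
WWWWWGW
WWWWWWK
After op 3 fill(1,6,W) [14 cells changed]:
WWWWWWW
WWWWWWW
WWWWWWW
WWWWWWW
WWWWWGW
WWWWWWK
After op 4 paint(5,6,B):
WWWWWWW
WWWWWWW
WWWWWWW
WWWWWWW
WWWWWGW
WWWWWWB
After op 5 paint(3,3,B):
WWWWWWW
WWWWWWW
WWWWWWW
WWWBWWW
WWWWWGW
WWWWWWB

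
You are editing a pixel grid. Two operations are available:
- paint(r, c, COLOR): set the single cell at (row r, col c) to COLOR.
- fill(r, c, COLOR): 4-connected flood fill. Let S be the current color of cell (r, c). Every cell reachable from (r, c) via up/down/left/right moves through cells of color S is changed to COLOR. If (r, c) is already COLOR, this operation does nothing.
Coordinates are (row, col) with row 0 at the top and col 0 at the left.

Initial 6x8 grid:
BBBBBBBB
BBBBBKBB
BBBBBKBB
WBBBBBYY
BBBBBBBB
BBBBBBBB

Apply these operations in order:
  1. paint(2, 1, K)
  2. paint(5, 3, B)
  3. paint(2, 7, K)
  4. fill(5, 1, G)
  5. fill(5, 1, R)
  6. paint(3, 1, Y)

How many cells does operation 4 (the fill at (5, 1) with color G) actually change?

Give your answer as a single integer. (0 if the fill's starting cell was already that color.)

After op 1 paint(2,1,K):
BBBBBBBB
BBBBBKBB
BKBBBKBB
WBBBBBYY
BBBBBBBB
BBBBBBBB
After op 2 paint(5,3,B):
BBBBBBBB
BBBBBKBB
BKBBBKBB
WBBBBBYY
BBBBBBBB
BBBBBBBB
After op 3 paint(2,7,K):
BBBBBBBB
BBBBBKBB
BKBBBKBK
WBBBBBYY
BBBBBBBB
BBBBBBBB
After op 4 fill(5,1,G) [41 cells changed]:
GGGGGGGG
GGGGGKGG
GKGGGKGK
WGGGGGYY
GGGGGGGG
GGGGGGGG

Answer: 41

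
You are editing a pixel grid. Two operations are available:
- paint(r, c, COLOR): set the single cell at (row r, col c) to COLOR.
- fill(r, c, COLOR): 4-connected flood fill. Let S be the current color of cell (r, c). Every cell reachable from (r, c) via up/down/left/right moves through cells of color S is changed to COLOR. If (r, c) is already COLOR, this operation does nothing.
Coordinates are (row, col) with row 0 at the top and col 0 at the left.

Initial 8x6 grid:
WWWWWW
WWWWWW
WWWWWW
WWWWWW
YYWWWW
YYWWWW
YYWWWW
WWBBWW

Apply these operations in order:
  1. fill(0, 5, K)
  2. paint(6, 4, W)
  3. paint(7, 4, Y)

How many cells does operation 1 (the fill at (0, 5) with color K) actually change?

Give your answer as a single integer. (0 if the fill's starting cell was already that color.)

After op 1 fill(0,5,K) [38 cells changed]:
KKKKKK
KKKKKK
KKKKKK
KKKKKK
YYKKKK
YYKKKK
YYKKKK
WWBBKK

Answer: 38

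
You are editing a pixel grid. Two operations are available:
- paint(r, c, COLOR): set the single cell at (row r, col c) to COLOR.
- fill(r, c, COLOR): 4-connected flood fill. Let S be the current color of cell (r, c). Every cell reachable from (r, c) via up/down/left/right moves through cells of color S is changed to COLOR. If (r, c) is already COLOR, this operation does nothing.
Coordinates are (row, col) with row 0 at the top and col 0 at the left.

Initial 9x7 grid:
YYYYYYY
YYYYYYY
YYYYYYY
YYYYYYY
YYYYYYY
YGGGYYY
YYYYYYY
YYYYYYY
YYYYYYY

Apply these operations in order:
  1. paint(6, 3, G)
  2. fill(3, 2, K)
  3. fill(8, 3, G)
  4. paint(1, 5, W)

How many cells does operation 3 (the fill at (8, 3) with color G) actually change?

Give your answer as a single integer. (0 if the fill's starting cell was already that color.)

After op 1 paint(6,3,G):
YYYYYYY
YYYYYYY
YYYYYYY
YYYYYYY
YYYYYYY
YGGGYYY
YYYGYYY
YYYYYYY
YYYYYYY
After op 2 fill(3,2,K) [59 cells changed]:
KKKKKKK
KKKKKKK
KKKKKKK
KKKKKKK
KKKKKKK
KGGGKKK
KKKGKKK
KKKKKKK
KKKKKKK
After op 3 fill(8,3,G) [59 cells changed]:
GGGGGGG
GGGGGGG
GGGGGGG
GGGGGGG
GGGGGGG
GGGGGGG
GGGGGGG
GGGGGGG
GGGGGGG

Answer: 59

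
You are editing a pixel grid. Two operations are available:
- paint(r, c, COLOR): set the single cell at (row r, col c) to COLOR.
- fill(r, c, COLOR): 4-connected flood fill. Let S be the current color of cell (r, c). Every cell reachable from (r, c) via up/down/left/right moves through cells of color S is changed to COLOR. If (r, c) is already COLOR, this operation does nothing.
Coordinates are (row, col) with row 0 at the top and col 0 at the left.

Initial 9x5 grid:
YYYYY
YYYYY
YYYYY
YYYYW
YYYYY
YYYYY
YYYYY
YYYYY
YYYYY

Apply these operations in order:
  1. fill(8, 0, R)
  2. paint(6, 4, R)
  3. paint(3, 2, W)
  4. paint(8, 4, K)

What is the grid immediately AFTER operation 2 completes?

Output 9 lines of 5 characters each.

Answer: RRRRR
RRRRR
RRRRR
RRRRW
RRRRR
RRRRR
RRRRR
RRRRR
RRRRR

Derivation:
After op 1 fill(8,0,R) [44 cells changed]:
RRRRR
RRRRR
RRRRR
RRRRW
RRRRR
RRRRR
RRRRR
RRRRR
RRRRR
After op 2 paint(6,4,R):
RRRRR
RRRRR
RRRRR
RRRRW
RRRRR
RRRRR
RRRRR
RRRRR
RRRRR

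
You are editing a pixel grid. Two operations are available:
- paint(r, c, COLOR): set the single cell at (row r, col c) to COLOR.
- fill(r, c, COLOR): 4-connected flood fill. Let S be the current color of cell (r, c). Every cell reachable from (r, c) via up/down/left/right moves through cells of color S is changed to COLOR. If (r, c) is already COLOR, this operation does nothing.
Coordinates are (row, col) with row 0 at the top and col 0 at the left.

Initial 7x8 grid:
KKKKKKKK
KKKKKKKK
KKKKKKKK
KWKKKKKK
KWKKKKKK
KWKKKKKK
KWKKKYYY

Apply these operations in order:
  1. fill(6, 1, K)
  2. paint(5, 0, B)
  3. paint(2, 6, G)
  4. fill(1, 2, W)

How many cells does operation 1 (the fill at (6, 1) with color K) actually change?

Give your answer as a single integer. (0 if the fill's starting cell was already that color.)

After op 1 fill(6,1,K) [4 cells changed]:
KKKKKKKK
KKKKKKKK
KKKKKKKK
KKKKKKKK
KKKKKKKK
KKKKKKKK
KKKKKYYY

Answer: 4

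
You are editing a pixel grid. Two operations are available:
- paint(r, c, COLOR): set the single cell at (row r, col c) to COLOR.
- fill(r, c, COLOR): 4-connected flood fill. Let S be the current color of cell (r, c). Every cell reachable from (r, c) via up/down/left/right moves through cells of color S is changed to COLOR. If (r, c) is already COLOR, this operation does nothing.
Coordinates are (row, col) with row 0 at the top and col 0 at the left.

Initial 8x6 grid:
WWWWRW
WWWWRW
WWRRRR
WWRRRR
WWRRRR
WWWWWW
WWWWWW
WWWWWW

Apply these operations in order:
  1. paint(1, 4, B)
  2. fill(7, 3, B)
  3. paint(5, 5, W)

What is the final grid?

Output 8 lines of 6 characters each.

Answer: BBBBRW
BBBBBW
BBRRRR
BBRRRR
BBRRRR
BBBBBW
BBBBBB
BBBBBB

Derivation:
After op 1 paint(1,4,B):
WWWWRW
WWWWBW
WWRRRR
WWRRRR
WWRRRR
WWWWWW
WWWWWW
WWWWWW
After op 2 fill(7,3,B) [32 cells changed]:
BBBBRW
BBBBBW
BBRRRR
BBRRRR
BBRRRR
BBBBBB
BBBBBB
BBBBBB
After op 3 paint(5,5,W):
BBBBRW
BBBBBW
BBRRRR
BBRRRR
BBRRRR
BBBBBW
BBBBBB
BBBBBB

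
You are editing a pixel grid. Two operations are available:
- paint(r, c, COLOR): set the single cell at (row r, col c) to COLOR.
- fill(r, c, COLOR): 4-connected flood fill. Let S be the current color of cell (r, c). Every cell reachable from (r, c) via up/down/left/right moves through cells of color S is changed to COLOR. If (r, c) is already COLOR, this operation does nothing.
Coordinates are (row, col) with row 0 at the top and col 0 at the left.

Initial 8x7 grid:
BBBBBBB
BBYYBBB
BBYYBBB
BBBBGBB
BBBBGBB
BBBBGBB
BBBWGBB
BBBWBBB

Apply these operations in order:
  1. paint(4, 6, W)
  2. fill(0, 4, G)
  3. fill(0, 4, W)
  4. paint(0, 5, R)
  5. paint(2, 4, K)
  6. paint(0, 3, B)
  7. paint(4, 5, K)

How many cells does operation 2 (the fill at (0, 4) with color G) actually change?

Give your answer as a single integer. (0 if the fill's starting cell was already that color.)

Answer: 45

Derivation:
After op 1 paint(4,6,W):
BBBBBBB
BBYYBBB
BBYYBBB
BBBBGBB
BBBBGBW
BBBBGBB
BBBWGBB
BBBWBBB
After op 2 fill(0,4,G) [45 cells changed]:
GGGGGGG
GGYYGGG
GGYYGGG
GGGGGGG
GGGGGGW
GGGGGGG
GGGWGGG
GGGWGGG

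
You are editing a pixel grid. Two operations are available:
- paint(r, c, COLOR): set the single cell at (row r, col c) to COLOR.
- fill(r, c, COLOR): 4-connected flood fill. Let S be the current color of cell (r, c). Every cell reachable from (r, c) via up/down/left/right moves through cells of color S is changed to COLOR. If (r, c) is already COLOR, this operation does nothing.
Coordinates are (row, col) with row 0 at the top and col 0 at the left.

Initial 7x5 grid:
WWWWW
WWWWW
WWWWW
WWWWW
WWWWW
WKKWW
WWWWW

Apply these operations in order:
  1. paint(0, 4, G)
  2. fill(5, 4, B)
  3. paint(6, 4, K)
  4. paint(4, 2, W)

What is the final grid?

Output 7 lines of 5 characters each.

Answer: BBBBG
BBBBB
BBBBB
BBBBB
BBWBB
BKKBB
BBBBK

Derivation:
After op 1 paint(0,4,G):
WWWWG
WWWWW
WWWWW
WWWWW
WWWWW
WKKWW
WWWWW
After op 2 fill(5,4,B) [32 cells changed]:
BBBBG
BBBBB
BBBBB
BBBBB
BBBBB
BKKBB
BBBBB
After op 3 paint(6,4,K):
BBBBG
BBBBB
BBBBB
BBBBB
BBBBB
BKKBB
BBBBK
After op 4 paint(4,2,W):
BBBBG
BBBBB
BBBBB
BBBBB
BBWBB
BKKBB
BBBBK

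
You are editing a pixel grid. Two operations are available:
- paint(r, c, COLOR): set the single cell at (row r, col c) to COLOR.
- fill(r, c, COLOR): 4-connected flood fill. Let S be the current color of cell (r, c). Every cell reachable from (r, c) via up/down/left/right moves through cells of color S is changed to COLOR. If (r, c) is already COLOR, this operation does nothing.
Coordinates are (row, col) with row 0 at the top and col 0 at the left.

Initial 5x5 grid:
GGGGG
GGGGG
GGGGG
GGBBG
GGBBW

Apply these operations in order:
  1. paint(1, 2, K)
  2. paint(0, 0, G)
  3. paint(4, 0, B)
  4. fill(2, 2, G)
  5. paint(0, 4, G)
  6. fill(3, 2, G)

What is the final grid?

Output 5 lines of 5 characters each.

After op 1 paint(1,2,K):
GGGGG
GGKGG
GGGGG
GGBBG
GGBBW
After op 2 paint(0,0,G):
GGGGG
GGKGG
GGGGG
GGBBG
GGBBW
After op 3 paint(4,0,B):
GGGGG
GGKGG
GGGGG
GGBBG
BGBBW
After op 4 fill(2,2,G) [0 cells changed]:
GGGGG
GGKGG
GGGGG
GGBBG
BGBBW
After op 5 paint(0,4,G):
GGGGG
GGKGG
GGGGG
GGBBG
BGBBW
After op 6 fill(3,2,G) [4 cells changed]:
GGGGG
GGKGG
GGGGG
GGGGG
BGGGW

Answer: GGGGG
GGKGG
GGGGG
GGGGG
BGGGW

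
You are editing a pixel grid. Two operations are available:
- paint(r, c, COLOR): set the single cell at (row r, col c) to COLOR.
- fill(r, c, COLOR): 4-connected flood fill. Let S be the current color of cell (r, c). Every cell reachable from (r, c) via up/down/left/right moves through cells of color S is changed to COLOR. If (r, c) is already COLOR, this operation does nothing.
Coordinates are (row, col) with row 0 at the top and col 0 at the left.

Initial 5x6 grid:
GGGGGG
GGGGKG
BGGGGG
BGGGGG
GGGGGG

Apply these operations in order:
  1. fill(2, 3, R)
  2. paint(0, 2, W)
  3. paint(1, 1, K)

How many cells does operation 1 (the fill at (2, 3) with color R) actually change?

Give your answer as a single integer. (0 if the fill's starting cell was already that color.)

After op 1 fill(2,3,R) [27 cells changed]:
RRRRRR
RRRRKR
BRRRRR
BRRRRR
RRRRRR

Answer: 27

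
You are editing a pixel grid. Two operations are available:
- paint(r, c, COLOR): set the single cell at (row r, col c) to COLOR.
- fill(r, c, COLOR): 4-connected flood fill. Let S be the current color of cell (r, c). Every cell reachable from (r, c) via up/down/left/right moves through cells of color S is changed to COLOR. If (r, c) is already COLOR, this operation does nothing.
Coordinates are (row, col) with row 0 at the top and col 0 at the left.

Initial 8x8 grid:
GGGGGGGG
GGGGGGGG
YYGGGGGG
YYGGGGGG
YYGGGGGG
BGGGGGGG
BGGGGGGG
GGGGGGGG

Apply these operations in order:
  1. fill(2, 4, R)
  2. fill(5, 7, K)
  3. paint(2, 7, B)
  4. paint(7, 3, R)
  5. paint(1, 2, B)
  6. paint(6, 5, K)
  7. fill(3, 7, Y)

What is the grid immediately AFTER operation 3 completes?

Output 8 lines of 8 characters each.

Answer: KKKKKKKK
KKKKKKKK
YYKKKKKB
YYKKKKKK
YYKKKKKK
BKKKKKKK
BKKKKKKK
KKKKKKKK

Derivation:
After op 1 fill(2,4,R) [56 cells changed]:
RRRRRRRR
RRRRRRRR
YYRRRRRR
YYRRRRRR
YYRRRRRR
BRRRRRRR
BRRRRRRR
RRRRRRRR
After op 2 fill(5,7,K) [56 cells changed]:
KKKKKKKK
KKKKKKKK
YYKKKKKK
YYKKKKKK
YYKKKKKK
BKKKKKKK
BKKKKKKK
KKKKKKKK
After op 3 paint(2,7,B):
KKKKKKKK
KKKKKKKK
YYKKKKKB
YYKKKKKK
YYKKKKKK
BKKKKKKK
BKKKKKKK
KKKKKKKK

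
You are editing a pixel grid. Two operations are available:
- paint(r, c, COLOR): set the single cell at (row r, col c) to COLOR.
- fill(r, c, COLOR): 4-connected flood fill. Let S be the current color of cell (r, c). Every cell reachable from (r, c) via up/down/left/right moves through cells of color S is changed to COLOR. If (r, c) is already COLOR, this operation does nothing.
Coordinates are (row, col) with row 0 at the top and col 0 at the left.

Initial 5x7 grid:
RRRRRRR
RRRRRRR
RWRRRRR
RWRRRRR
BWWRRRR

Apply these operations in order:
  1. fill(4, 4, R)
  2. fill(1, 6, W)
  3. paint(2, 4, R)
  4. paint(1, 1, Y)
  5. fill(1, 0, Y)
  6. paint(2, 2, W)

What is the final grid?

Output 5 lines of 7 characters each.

Answer: YYYYYYY
YYYYYYY
YYWYRYY
YYYYYYY
BYYYYYY

Derivation:
After op 1 fill(4,4,R) [0 cells changed]:
RRRRRRR
RRRRRRR
RWRRRRR
RWRRRRR
BWWRRRR
After op 2 fill(1,6,W) [30 cells changed]:
WWWWWWW
WWWWWWW
WWWWWWW
WWWWWWW
BWWWWWW
After op 3 paint(2,4,R):
WWWWWWW
WWWWWWW
WWWWRWW
WWWWWWW
BWWWWWW
After op 4 paint(1,1,Y):
WWWWWWW
WYWWWWW
WWWWRWW
WWWWWWW
BWWWWWW
After op 5 fill(1,0,Y) [32 cells changed]:
YYYYYYY
YYYYYYY
YYYYRYY
YYYYYYY
BYYYYYY
After op 6 paint(2,2,W):
YYYYYYY
YYYYYYY
YYWYRYY
YYYYYYY
BYYYYYY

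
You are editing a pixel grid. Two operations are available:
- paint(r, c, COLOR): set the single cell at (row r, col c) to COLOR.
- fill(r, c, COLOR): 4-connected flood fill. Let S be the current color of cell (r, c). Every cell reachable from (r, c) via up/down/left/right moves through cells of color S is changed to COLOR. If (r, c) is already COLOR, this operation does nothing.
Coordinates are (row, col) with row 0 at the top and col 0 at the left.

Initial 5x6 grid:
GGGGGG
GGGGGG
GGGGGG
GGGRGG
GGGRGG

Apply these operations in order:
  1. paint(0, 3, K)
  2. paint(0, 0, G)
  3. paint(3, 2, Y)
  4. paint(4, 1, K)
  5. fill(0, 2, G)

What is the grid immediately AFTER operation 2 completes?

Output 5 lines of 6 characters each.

After op 1 paint(0,3,K):
GGGKGG
GGGGGG
GGGGGG
GGGRGG
GGGRGG
After op 2 paint(0,0,G):
GGGKGG
GGGGGG
GGGGGG
GGGRGG
GGGRGG

Answer: GGGKGG
GGGGGG
GGGGGG
GGGRGG
GGGRGG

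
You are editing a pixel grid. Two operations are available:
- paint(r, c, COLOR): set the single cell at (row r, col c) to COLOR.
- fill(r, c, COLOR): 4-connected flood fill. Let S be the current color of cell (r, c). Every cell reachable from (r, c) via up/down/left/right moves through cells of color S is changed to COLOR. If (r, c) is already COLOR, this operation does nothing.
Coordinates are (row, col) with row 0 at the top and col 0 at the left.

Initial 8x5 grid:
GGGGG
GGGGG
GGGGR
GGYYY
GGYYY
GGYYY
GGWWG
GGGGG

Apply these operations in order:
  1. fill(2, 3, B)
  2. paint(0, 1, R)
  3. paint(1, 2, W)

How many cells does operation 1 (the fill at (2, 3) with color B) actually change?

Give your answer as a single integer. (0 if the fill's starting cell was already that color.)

After op 1 fill(2,3,B) [28 cells changed]:
BBBBB
BBBBB
BBBBR
BBYYY
BBYYY
BBYYY
BBWWB
BBBBB

Answer: 28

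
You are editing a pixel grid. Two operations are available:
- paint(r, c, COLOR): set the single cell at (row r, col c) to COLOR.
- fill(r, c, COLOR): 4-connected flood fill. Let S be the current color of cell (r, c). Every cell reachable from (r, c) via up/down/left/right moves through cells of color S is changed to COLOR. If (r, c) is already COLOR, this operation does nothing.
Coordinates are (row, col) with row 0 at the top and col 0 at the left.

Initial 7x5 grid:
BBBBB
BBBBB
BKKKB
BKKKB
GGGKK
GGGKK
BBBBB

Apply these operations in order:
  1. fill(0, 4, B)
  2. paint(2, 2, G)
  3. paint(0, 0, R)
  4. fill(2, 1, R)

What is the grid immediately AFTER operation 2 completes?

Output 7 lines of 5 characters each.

After op 1 fill(0,4,B) [0 cells changed]:
BBBBB
BBBBB
BKKKB
BKKKB
GGGKK
GGGKK
BBBBB
After op 2 paint(2,2,G):
BBBBB
BBBBB
BKGKB
BKKKB
GGGKK
GGGKK
BBBBB

Answer: BBBBB
BBBBB
BKGKB
BKKKB
GGGKK
GGGKK
BBBBB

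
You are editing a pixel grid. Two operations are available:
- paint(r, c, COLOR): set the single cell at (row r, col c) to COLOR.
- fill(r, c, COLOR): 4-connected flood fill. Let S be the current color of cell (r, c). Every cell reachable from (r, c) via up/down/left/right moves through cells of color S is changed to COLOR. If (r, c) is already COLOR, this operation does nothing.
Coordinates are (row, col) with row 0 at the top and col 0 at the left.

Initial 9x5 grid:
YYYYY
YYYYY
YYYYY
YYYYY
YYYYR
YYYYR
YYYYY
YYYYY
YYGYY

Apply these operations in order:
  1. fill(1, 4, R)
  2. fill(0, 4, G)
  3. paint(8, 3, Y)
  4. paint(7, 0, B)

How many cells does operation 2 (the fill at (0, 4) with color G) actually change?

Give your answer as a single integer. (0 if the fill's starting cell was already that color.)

Answer: 44

Derivation:
After op 1 fill(1,4,R) [42 cells changed]:
RRRRR
RRRRR
RRRRR
RRRRR
RRRRR
RRRRR
RRRRR
RRRRR
RRGRR
After op 2 fill(0,4,G) [44 cells changed]:
GGGGG
GGGGG
GGGGG
GGGGG
GGGGG
GGGGG
GGGGG
GGGGG
GGGGG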